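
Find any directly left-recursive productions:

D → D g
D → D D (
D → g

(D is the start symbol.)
Yes, D is left-recursive

D → D g: LEFT RECURSIVE (starts with D)
D → D D (: LEFT RECURSIVE (starts with D)
D → g: starts with g

The grammar has direct left recursion on: D.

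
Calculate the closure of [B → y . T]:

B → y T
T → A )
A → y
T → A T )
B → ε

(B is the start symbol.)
{ [A → . y], [B → y . T], [T → . A )], [T → . A T )] }

To compute CLOSURE, for each item [A → α.Bβ] where B is a non-terminal, add [B → .γ] for all productions B → γ; repeat for the newly added items until nothing changes.

Start with: [B → y . T]
  [B → y . T] has the dot before T: add [T → . A )], [T → . A T )]
  [T → . A )] has the dot before A: add [A → . y]
No further items can be added.

CLOSURE = { [A → . y], [B → y . T], [T → . A )], [T → . A T )] }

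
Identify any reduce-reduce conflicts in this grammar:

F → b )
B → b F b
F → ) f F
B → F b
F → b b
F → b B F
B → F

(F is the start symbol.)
Augment with F' → F and build the canonical LR(0) collection (I0 = CLOSURE({[F' → . F]}), then GOTO on every symbol after a dot until no new states appear). It has 14 states:
  I0: { [F → . ) f F], [F → . b )], [F → . b B F], [F → . b b], [F' → . F] }  — shift
  I1: { [F → ) . f F] }  — shift
  I2: { [F' → F .] }  — accept
  I3: { [B → . F b], [B → . F], [B → . b F b], [F → . ) f F], [F → . b )], [F → . b B F], [F → . b b], [F → b . )], [F → b . B F], [F → b . b] }  — shift
  I4: { [F → ) . f F], [F → b ) .] }  — shift, reduce
  I5: { [F → . ) f F], [F → . b )], [F → . b B F], [F → . b b], [F → b B . F] }  — shift
  I6: { [B → F . b], [B → F .] }  — shift, reduce
  I7: { [B → . F b], [B → . F], [B → . b F b], [B → b . F b], [F → . ) f F], [F → . b )], [F → . b B F], [F → . b b], [F → b . )], [F → b . B F], [F → b . b], [F → b b .] }  — shift, reduce
  I8: { [B → F . b], [B → F .], [B → b F . b] }  — shift, reduce
  I9: { [B → F b .], [B → b F b .] }  — 2 reduces
  I10: { [B → F b .] }  — reduce
  I11: { [F → b B F .] }  — reduce
  I12: { [F → ) f . F], [F → . ) f F], [F → . b )], [F → . b B F], [F → . b b] }  — shift
  I13: { [F → ) f F .] }  — reduce

I9 contains complete items [B → F b .], [B → b F b .] — reduce-reduce conflict.

Answer: Yes — I9: [B → F b .] vs [B → b F b .]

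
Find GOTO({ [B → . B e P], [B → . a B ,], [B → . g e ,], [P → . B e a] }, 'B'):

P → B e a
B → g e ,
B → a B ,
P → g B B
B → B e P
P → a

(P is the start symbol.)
{ [B → B . e P], [P → B . e a] }

GOTO(I, 'B') = CLOSURE({ [A → αX.β] : [A → α.Xβ] ∈ I, X = 'B' })

Items with dot before 'B', with the dot advanced:
  [B → . B e P] → [B → B . e P]
  [P → . B e a] → [P → B . e a]
Closure adds nothing (no advanced item has the dot before a non-terminal).

GOTO = { [B → B . e P], [P → B . e a] }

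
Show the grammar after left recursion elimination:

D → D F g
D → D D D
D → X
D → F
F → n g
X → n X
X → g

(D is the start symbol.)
D → X D'
D → F D'
D' → F g D'
D' → D D D'
D' → ε
F → n g
X → n X
X → g

D is directly left-recursive. The standard transformation for
  A → A α₁ | ... | A α_m | β₁ | ... | β_n
is
  A  → β₁ A' | ... | β_n A'
  A' → α₁ A' | ... | α_m A' | ε

D → X becomes D → X D'
D → F becomes D → F D'
D → D F g becomes D' → F g D'
D → D D D becomes D' → D D D'
Add D' → ε

Productions for other non-terminals are unchanged:
  F → n g
  X → n X
  X → g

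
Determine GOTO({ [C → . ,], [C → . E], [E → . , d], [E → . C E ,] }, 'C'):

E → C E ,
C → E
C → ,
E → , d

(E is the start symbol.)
{ [C → . ,], [C → . E], [E → . , d], [E → . C E ,], [E → C . E ,] }

GOTO(I, 'C') = CLOSURE({ [A → αX.β] : [A → α.Xβ] ∈ I, X = 'C' })

Items with dot before 'C', with the dot advanced:
  [E → . C E ,] → [E → C . E ,]
Closure of the advanced items:
  [E → C . E ,] has the dot before E: add [E → . C E ,], [E → . , d]
  [E → . C E ,] has the dot before C: add [C → . E], [C → . ,]

GOTO = { [C → . ,], [C → . E], [E → . , d], [E → . C E ,], [E → C . E ,] }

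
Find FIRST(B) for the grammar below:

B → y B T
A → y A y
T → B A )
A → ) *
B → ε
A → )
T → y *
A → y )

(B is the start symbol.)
To compute FIRST(B), examine every production with B on the left-hand side, reading each right-hand side left to right until a non-nullable symbol is reached.

From B → y B T:
  - y is a terminal: add 'y' and stop
From B → ε:
  - ε-production, so ε ∈ FIRST(B)

Collecting: FIRST(B) = { 'y', ε }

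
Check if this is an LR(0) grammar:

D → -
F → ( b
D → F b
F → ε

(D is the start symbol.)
No. Shift-reduce conflict between [F → .] and [D → . -]

A grammar is LR(0) if no state in the canonical LR(0) collection has:
  - both a shift item (dot before a terminal) and a complete item (shift-reduce conflict), or
  - two or more complete items (reduce-reduce conflict; the accept item [D' → D .] counts as a complete item here).

Augment with D' → D and build the canonical LR(0) collection (I0 = CLOSURE({[D' → . D]}), then GOTO on every symbol after a dot until no new states appear). It has 7 states:
  I0: { [D → . -], [D → . F b], [D' → . D], [F → . ( b], [F → .] }  — shift, reduce
  I1: { [F → ( . b] }  — shift
  I2: { [D → - .] }  — reduce
  I3: { [D' → D .] }  — accept
  I4: { [D → F . b] }  — shift
  I5: { [D → F b .] }  — reduce
  I6: { [F → ( b .] }  — reduce

Conflict in state I0:
  Shift-reduce conflict between [F → .] and [D → . -]
So the grammar is NOT LR(0).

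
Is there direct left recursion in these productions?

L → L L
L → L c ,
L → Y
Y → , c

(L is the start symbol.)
Yes, L is left-recursive

Direct left recursion occurs when N → N α for some non-terminal N (the right-hand side begins with the left-hand side itself).

L → L L: LEFT RECURSIVE (starts with L)
L → L c ,: LEFT RECURSIVE (starts with L)
L → Y: starts with Y
Y → , c: starts with ','

The grammar has direct left recursion on: L.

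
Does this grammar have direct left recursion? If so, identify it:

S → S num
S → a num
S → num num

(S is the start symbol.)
Yes, S is left-recursive

Direct left recursion occurs when N → N α for some non-terminal N (the right-hand side begins with the left-hand side itself).

S → S num: LEFT RECURSIVE (starts with S)
S → a num: starts with a
S → num num: starts with num

The grammar has direct left recursion on: S.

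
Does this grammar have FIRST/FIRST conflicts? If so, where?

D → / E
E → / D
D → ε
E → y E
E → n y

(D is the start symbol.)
No FIRST/FIRST conflicts.

Productions for D:
  D → / E: FIRST = { '/' }
  D → ε: FIRST = { ε }
Productions for E:
  E → / D: FIRST = { '/' }
  E → y E: FIRST = { 'y' }
  E → n y: FIRST = { 'n' }

All alternatives of each non-terminal have pairwise disjoint FIRST sets.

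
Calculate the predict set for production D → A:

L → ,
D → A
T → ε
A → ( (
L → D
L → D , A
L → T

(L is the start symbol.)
{ '(' }

PREDICT(D → A) = (FIRST(RHS) \ {ε}) ∪ (FOLLOW(D) if ε ∈ FIRST(RHS), i.e. RHS ⇒* ε)
FIRST(A) = { '(' }
FIRST(A) = { '(' }
ε ∉ FIRST(A), so FOLLOW(D) is not added.
PREDICT(D → A) = { '(' }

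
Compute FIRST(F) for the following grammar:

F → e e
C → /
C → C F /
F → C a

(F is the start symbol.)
FIRST sets of the other non-terminals involved (by the same procedure, iterated to a fixed point):
  FIRST(C) = { '/' }

From F → e e:
  - e is a terminal: add 'e' and stop
From F → C a:
  - C is a non-terminal: add FIRST(C) \ {ε} = { '/' }
    C is not nullable, so stop

Collecting: FIRST(F) = { '/', 'e' }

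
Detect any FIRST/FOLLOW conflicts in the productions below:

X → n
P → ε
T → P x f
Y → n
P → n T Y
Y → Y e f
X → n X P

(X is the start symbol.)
Yes. P → n T Y with FOLLOW(P) on { 'n' }

A FIRST/FOLLOW conflict occurs when a non-terminal N has a nullable alternative N → β (β ⇒* ε) and another alternative N → α with FIRST(α) ∩ FOLLOW(N) ≠ ∅: on such a lookahead the parser cannot decide between expanding α and letting N vanish via β.

Nullable non-terminals: P.

P: nullable alternative(s) P → ε; FOLLOW(P) = { $, 'n', 'x' }
  P → ε: FIRST \ {ε} = { } — this is the only nullable alternative, skip
  P → n T Y: FIRST \ {ε} = { 'n' } — overlaps FOLLOW(P) on { 'n' }: CONFLICT

T, X, Y have no nullable alternative, so no FIRST/FOLLOW check is needed there.

So the grammar has 1 FIRST/FOLLOW conflict (marked CONFLICT above).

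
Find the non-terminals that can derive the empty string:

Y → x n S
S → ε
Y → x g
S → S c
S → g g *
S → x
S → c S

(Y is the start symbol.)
{ 'S' }

A non-terminal is nullable if it can derive ε (the empty string): either it has an ε-production, or it has a production whose right-hand side consists entirely of nullable non-terminals.

ε-productions: S → ε
So S is immediately nullable.
No further non-terminal can be added: every production for the remaining non-terminals contains a terminal or a non-nullable non-terminal.
Nullable = { 'S' }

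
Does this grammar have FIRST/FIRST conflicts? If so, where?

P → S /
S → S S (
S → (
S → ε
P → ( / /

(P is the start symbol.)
Yes. P → S '/' / P → '(' '/' '/' on { '(' }; S → S S '(' / S → '(' on { '(' }

FIRST sets of the non-terminals at (or reachable through a nullable prefix from) the front of some alternative:
  FIRST(S) = { '(', ε }

Productions for P:
  P → S /: FIRST = { '(', '/' }
  P → ( / /: FIRST = { '(' }
Productions for S:
  S → S S (: FIRST = { '(' }
  S → (: FIRST = { '(' }
  S → ε: FIRST = { ε }

Conflict for P: P → S / and P → ( / /
  Overlap: { '(' }
Conflict for S: S → S S ( and S → (
  Overlap: { '(' }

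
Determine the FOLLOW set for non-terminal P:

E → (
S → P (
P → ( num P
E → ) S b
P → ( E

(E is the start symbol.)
{ '(' }

To compute FOLLOW(P), find every occurrence of P on a right-hand side N → α P β: add FIRST(β) \ {ε}, and if β is empty or nullable also add FOLLOW(N). Iterate to a fixed point.

In S → P (: P is followed by '(', add FIRST('(') \ {ε} = { '(' }
In P → ( num P: P is at the end; this adds FOLLOW(P) to itself — nothing new

Taking the union: FOLLOW(P) = { '(' }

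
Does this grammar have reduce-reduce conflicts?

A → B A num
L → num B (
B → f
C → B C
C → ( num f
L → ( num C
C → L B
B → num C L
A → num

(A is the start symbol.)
Augment with A' → A and build the canonical LR(0) collection (I0 = CLOSURE({[A' → . A]}), then GOTO on every symbol after a dot until no new states appear). It has 26 states:
  I0: { [A → . B A num], [A → . num], [A' → . A], [B → . f], [B → . num C L] }  — shift
  I1: { [A' → A .] }  — accept
  I2: { [A → . B A num], [A → . num], [A → B . A num], [B → . f], [B → . num C L] }  — shift
  I3: { [B → f .] }  — reduce
  I4: { [A → num .], [B → . f], [B → . num C L], [B → num . C L], [C → . ( num f], [C → . B C], [C → . L B], [L → . ( num C], [L → . num B (] }  — shift, reduce
  I5: { [C → ( . num f], [L → ( . num C] }  — shift
  I6: { [B → . f], [B → . num C L], [C → . ( num f], [C → . B C], [C → . L B], [C → B . C], [L → . ( num C], [L → . num B (] }  — shift
  I7: { [B → num C . L], [L → . ( num C], [L → . num B (] }  — shift
  I8: { [B → . f], [B → . num C L], [C → L . B] }  — shift
  I9: { [B → . f], [B → . num C L], [B → num . C L], [C → . ( num f], [C → . B C], [C → . L B], [L → . ( num C], [L → . num B (], [L → num . B (] }  — shift
  I10: { [B → . f], [B → . num C L], [C → . ( num f], [C → . B C], [C → . L B], [C → B . C], [L → . ( num C], [L → . num B (], [L → num B . (] }  — shift
  I11: { [C → ( . num f], [L → ( . num C], [L → num B ( .] }  — shift, reduce
  I12: { [C → B C .] }  — reduce
  I13: { [B → . f], [B → . num C L], [C → ( num . f], [C → . ( num f], [C → . B C], [C → . L B], [L → ( num . C], [L → . ( num C], [L → . num B (] }  — shift
  I14: { [L → ( num C .] }  — reduce
  I15: { [B → f .], [C → ( num f .] }  — 2 reduces
  I16: { [C → L B .] }  — reduce
  I17: { [B → . f], [B → . num C L], [B → num . C L], [C → . ( num f], [C → . B C], [C → . L B], [L → . ( num C], [L → . num B (] }  — shift
  I18: { [L → ( . num C] }  — shift
  I19: { [B → num C L .] }  — reduce
  I20: { [B → . f], [B → . num C L], [L → num . B (] }  — shift
  I21: { [L → num B . (] }  — shift
  I22: { [L → num B ( .] }  — reduce
  I23: { [B → . f], [B → . num C L], [C → . ( num f], [C → . B C], [C → . L B], [L → ( num . C], [L → . ( num C], [L → . num B (] }  — shift
  I24: { [A → B A . num] }  — shift
  I25: { [A → B A num .] }  — reduce

I15 contains complete items [B → f .], [C → ( num f .] — reduce-reduce conflict.

Answer: Yes — I15: [B → f .] vs [C → ( num f .]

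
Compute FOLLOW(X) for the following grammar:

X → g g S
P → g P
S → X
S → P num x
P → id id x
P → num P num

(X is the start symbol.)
To compute FOLLOW(X), find every occurrence of X on a right-hand side N → α X β: add FIRST(β) \ {ε}, and if β is empty or nullable also add FOLLOW(N). Iterate to a fixed point.

X is the start symbol, so $ ∈ FOLLOW(X).
In S → X: X is at the end, add FOLLOW(S)

The FOLLOW sets referred to above (computed the same way, to a fixed point):
  FOLLOW(S) = { $ }

Taking the union: FOLLOW(X) = { $ }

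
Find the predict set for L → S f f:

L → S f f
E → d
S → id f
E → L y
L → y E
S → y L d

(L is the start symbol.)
{ 'id', 'y' }

PREDICT(L → S f f) = (FIRST(RHS) \ {ε}) ∪ (FOLLOW(L) if ε ∈ FIRST(RHS), i.e. RHS ⇒* ε)
FIRST(S) = { 'id', 'y' }
FIRST(S f f) = { 'id', 'y' }
ε ∉ FIRST(S f f), so FOLLOW(L) is not added.
PREDICT(L → S f f) = { 'id', 'y' }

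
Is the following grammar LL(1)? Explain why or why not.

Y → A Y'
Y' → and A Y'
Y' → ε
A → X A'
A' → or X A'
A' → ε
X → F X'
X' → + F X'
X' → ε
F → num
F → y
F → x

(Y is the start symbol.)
Yes, the grammar is LL(1).

Relevant sets:
  FOLLOW(Y') = { $ }
  FOLLOW(A') = { $, 'and' }
  FOLLOW(X') = { $, 'and', 'or' }

For Y':
  PREDICT(Y' → and A Y') = { 'and' }
  PREDICT(Y' → ε) = { $ }
For A':
  PREDICT(A' → or X A') = { 'or' }
  PREDICT(A' → ε) = { $, 'and' }
For X':
  PREDICT(X' → '+' F X') = { '+' }
  PREDICT(X' → ε) = { $, 'and', 'or' }
For F:
  PREDICT(F → num) = { 'num' }
  PREDICT(F → y) = { 'y' }
  PREDICT(F → x) = { 'x' }
Y, A, X have a single production, so nothing to check there.

All predict sets are disjoint. The grammar IS LL(1).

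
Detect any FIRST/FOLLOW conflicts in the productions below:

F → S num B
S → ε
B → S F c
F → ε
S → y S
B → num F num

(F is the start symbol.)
Nullable non-terminals: F, S.
FIRST sets used below: FIRST(S) = { 'y', ε }

F: nullable alternative(s) F → ε; FOLLOW(F) = { $, 'c', 'num' }
  F → S num B: FIRST \ {ε} = { 'num', 'y' } — overlaps FOLLOW(F) on { 'num' }: CONFLICT
  F → ε: FIRST \ {ε} = { } — this is the only nullable alternative, skip

S: nullable alternative(s) S → ε; FOLLOW(S) = { 'c', 'num', 'y' }
  S → ε: FIRST \ {ε} = { } — this is the only nullable alternative, skip
  S → y S: FIRST \ {ε} = { 'y' } — overlaps FOLLOW(S) on { 'y' }: CONFLICT

B has no nullable alternative, so no FIRST/FOLLOW check is needed there.

So the grammar has 2 FIRST/FOLLOW conflicts (marked CONFLICT above).

Answer: Yes. F → S num B with FOLLOW(F) on { 'num' }; S → y S with FOLLOW(S) on { 'y' }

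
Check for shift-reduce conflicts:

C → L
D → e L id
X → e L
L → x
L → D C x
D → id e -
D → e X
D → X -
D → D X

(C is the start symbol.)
Yes — I10: [X → e L .] vs [D → e L . id]; I11: [D → e X .] vs [D → X . -]; I15: [D → D X .] vs [D → X . -]

Augment with C' → C and build the canonical LR(0) collection (I0 = CLOSURE({[C' → . C]}), then GOTO on every symbol after a dot until no new states appear). It has 17 states:
  I0: { [C → . L], [C' → . C], [D → . D X], [D → . X -], [D → . e L id], [D → . e X], [D → . id e -], [L → . D C x], [L → . x], [X → . e L] }  — shift
  I1: { [C' → C .] }  — accept
  I2: { [C → . L], [D → . D X], [D → . X -], [D → . e L id], [D → . e X], [D → . id e -], [D → D . X], [L → . D C x], [L → . x], [L → D . C x], [X → . e L] }  — shift
  I3: { [C → L .] }  — reduce
  I4: { [D → X . -] }  — shift
  I5: { [D → . D X], [D → . X -], [D → . e L id], [D → . e X], [D → . id e -], [D → e . L id], [D → e . X], [L → . D C x], [L → . x], [X → . e L], [X → e . L] }  — shift
  I6: { [D → id . e -] }  — shift
  I7: { [L → x .] }  — reduce
  I8: { [D → id e . -] }  — shift
  I9: { [D → id e - .] }  — reduce
  I10: { [D → e L . id], [X → e L .] }  — shift, reduce
  I11: { [D → X . -], [D → e X .] }  — shift, reduce
  I12: { [D → X - .] }  — reduce
  I13: { [D → e L id .] }  — reduce
  I14: { [L → D C . x] }  — shift
  I15: { [D → D X .], [D → X . -] }  — shift, reduce
  I16: { [L → D C x .] }  — reduce

I10 contains reduce item [X → e L .] and shift item [D → e L . id] — shift-reduce conflict.
I11 contains reduce item [D → e X .] and shift item [D → X . -] — shift-reduce conflict.
I15 contains reduce item [D → D X .] and shift item [D → X . -] — shift-reduce conflict.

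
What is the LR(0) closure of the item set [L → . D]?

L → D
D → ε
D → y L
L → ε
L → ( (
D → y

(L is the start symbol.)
To compute CLOSURE, for each item [A → α.Bβ] where B is a non-terminal, add [B → .γ] for all productions B → γ; repeat for the newly added items until nothing changes.

Start with: [L → . D]
  [L → . D] has the dot before D: add [D → .], [D → . y L], [D → . y]
No further items can be added.

CLOSURE = { [D → . y L], [D → . y], [D → .], [L → . D] }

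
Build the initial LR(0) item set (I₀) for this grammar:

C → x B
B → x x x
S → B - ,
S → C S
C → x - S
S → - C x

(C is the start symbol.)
{ [C → . x - S], [C → . x B], [C' → . C] }

First, augment the grammar with C' → C
I₀ = CLOSURE({ [C' → . C] }):
  [C' → . C] has the dot before C: add [C → . x B], [C → . x - S]
No further items can be added.

I₀ = { [C → . x - S], [C → . x B], [C' → . C] }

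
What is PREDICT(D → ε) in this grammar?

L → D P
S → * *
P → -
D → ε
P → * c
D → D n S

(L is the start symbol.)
PREDICT(D → ε) = (FIRST(RHS) \ {ε}) ∪ (FOLLOW(D) if ε ∈ FIRST(RHS), i.e. RHS ⇒* ε)
The right-hand side is ε (FIRST(ε) = { ε }), so the predict set is FOLLOW(D) = { '*', '-', 'n' }
PREDICT(D → ε) = { '*', '-', 'n' }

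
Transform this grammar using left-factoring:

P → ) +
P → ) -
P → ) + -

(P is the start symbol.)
P → ) P'
P' → + P''
P'' → ε
P'' → -
P' → -

Left-factoring transforms A → αβ₁ | αβ₂ into A → αA' and A' → β₁ | β₂
(α is the longest common prefix among the alternatives). Repeat until
no nonterminal has two alternatives with a common prefix.

Round 1: P has alternatives sharing prefix ')'. Introduce P': P → ) P'
  Add: P' → +
  Add: P' → -
  Add: P' → + -

Round 2: P' has alternatives sharing prefix '+'. Introduce P'': P' → + P''
  Add: P'' → ε
  Add: P'' → -

No remaining common prefixes — done.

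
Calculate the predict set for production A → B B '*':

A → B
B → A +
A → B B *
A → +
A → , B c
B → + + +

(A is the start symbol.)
PREDICT(A → B B '*') = (FIRST(RHS) \ {ε}) ∪ (FOLLOW(A) if ε ∈ FIRST(RHS), i.e. RHS ⇒* ε)
FIRST(B) = { '+', ',' }
FIRST(B B '*') = { '+', ',' }
ε ∉ FIRST(B B '*'), so FOLLOW(A) is not added.
PREDICT(A → B B '*') = { '+', ',' }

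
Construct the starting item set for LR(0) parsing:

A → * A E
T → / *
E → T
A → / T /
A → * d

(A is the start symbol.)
{ [A → . * A E], [A → . * d], [A → . / T /], [A' → . A] }

First, augment the grammar with A' → A
I₀ = CLOSURE({ [A' → . A] }):
  [A' → . A] has the dot before A: add [A → . * A E], [A → . / T /], [A → . * d]
No further items can be added.

I₀ = { [A → . * A E], [A → . * d], [A → . / T /], [A' → . A] }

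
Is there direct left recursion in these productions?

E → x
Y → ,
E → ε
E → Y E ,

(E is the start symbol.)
No direct left recursion

Direct left recursion occurs when N → N α for some non-terminal N (the right-hand side begins with the left-hand side itself).

E → x: starts with x
Y → ,: starts with ','
E → ε: starts with ε
E → Y E ,: starts with Y

No direct left recursion found.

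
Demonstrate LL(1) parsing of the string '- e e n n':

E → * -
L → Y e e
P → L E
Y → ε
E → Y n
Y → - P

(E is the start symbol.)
Stack is shown with the top on the left.

Stack        Input        Action
--------------------------------
E $          - e e n n $  output E → Y n
Y n $        - e e n n $  output Y → - P
- P n $      - e e n n $  match '-'
P n $        e e n n $    output P → L E
L E n $      e e n n $    output L → Y e e
Y e e E n $  e e n n $    output Y → ε
e e E n $    e e n n $    match 'e'
e E n $      e n n $      match 'e'
E n $        n n $        output E → Y n
Y n n $      n n $        output Y → ε
n n $        n n $        match 'n'
n $          n $          match 'n'
$            $            accept

The string is accepted.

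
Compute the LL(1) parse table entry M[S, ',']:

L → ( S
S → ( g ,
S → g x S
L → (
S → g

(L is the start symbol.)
To find M[S, ','], we find productions for S where ',' is in the predict set (PREDICT(N → α) = (FIRST(α) \ {ε}) ∪ (FOLLOW(N) if α ⇒* ε)).

S → ( g ,: PREDICT = { '(' }
S → g x S: PREDICT = { 'g' }
S → g: PREDICT = { 'g' }

M[S, ','] is empty (no production applies)

Answer: Empty (error entry)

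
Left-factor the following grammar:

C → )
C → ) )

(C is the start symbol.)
C → ) C'
C' → ε
C' → )

Left-factoring transforms A → αβ₁ | αβ₂ into A → αA' and A' → β₁ | β₂
(α is the longest common prefix among the alternatives). Repeat until
no nonterminal has two alternatives with a common prefix.

Round 1: C has alternatives sharing prefix ')'. Introduce C': C → ) C'
  Add: C' → ε
  Add: C' → )

No remaining common prefixes — done.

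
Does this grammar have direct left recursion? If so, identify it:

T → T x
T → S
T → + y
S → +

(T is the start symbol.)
Direct left recursion occurs when N → N α for some non-terminal N (the right-hand side begins with the left-hand side itself).

T → T x: LEFT RECURSIVE (starts with T)
T → S: starts with S
T → + y: starts with '+'
S → +: starts with '+'

The grammar has direct left recursion on: T.

Answer: Yes, T is left-recursive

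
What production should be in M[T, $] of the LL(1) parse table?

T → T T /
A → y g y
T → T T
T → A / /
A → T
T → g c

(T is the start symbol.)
To find M[T, $], we find productions for T where $ is in the predict set (PREDICT(N → α) = (FIRST(α) \ {ε}) ∪ (FOLLOW(N) if α ⇒* ε)).

Relevant sets:
  FIRST(T) = { 'g', 'y' }
  FIRST(A) = { 'g', 'y' }

T → T T /: PREDICT = { 'g', 'y' }
T → T T: PREDICT = { 'g', 'y' }
T → A / /: PREDICT = { 'g', 'y' }
T → g c: PREDICT = { 'g' }

M[T, $] is empty (no production applies)

Answer: Empty (error entry)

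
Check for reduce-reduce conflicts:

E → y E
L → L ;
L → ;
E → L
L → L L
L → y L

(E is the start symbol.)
Yes — I6: [E → L .] vs [L → y L .]; I7: [L → ; .] vs [L → L ; .]

Augment with E' → E and build the canonical LR(0) collection (I0 = CLOSURE({[E' → . E]}), then GOTO on every symbol after a dot until no new states appear). It has 11 states:
  I0: { [E → . L], [E → . y E], [E' → . E], [L → . ;], [L → . L ;], [L → . L L], [L → . y L] }  — shift
  I1: { [L → ; .] }  — reduce
  I2: { [E' → E .] }  — accept
  I3: { [E → L .], [L → . ;], [L → . L ;], [L → . L L], [L → . y L], [L → L . ;], [L → L . L] }  — shift, reduce
  I4: { [E → . L], [E → . y E], [E → y . E], [L → . ;], [L → . L ;], [L → . L L], [L → . y L], [L → y . L] }  — shift
  I5: { [E → y E .] }  — reduce
  I6: { [E → L .], [L → . ;], [L → . L ;], [L → . L L], [L → . y L], [L → L . ;], [L → L . L], [L → y L .] }  — shift, 2 reduces
  I7: { [L → ; .], [L → L ; .] }  — 2 reduces
  I8: { [L → . ;], [L → . L ;], [L → . L L], [L → . y L], [L → L . ;], [L → L . L], [L → L L .] }  — shift, reduce
  I9: { [L → . ;], [L → . L ;], [L → . L L], [L → . y L], [L → y . L] }  — shift
  I10: { [L → . ;], [L → . L ;], [L → . L L], [L → . y L], [L → L . ;], [L → L . L], [L → y L .] }  — shift, reduce

I6 contains complete items [E → L .], [L → y L .] — reduce-reduce conflict.
I7 contains complete items [L → ; .], [L → L ; .] — reduce-reduce conflict.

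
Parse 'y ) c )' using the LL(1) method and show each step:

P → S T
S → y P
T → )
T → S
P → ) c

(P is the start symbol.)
Stack is shown with the top on the left.

Stack    Input      Action
--------------------------
P $      y ) c ) $  output P → S T
S T $    y ) c ) $  output S → y P
y P T $  y ) c ) $  match 'y'
P T $    ) c ) $    output P → ) c
) c T $  ) c ) $    match ')'
c T $    c ) $      match 'c'
T $      ) $        output T → )
) $      ) $        match ')'
$        $          accept

The string is accepted.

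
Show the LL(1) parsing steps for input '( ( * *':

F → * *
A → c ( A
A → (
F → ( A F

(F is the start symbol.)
Stack is shown with the top on the left.

Stack    Input      Action
--------------------------
F $      ( ( * * $  output F → ( A F
( A F $  ( ( * * $  match '('
A F $    ( * * $    output A → (
( F $    ( * * $    match '('
F $      * * $      output F → * *
* * $    * * $      match '*'
* $      * $        match '*'
$        $          accept

The string is accepted.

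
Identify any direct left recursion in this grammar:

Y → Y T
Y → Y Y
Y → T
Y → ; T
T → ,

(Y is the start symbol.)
Yes, Y is left-recursive

Direct left recursion occurs when N → N α for some non-terminal N (the right-hand side begins with the left-hand side itself).

Y → Y T: LEFT RECURSIVE (starts with Y)
Y → Y Y: LEFT RECURSIVE (starts with Y)
Y → T: starts with T
Y → ; T: starts with ';'
T → ,: starts with ','

The grammar has direct left recursion on: Y.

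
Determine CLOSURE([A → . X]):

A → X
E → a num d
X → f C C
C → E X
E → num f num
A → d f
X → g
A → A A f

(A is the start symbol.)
Start with: [A → . X]
  [A → . X] has the dot before X: add [X → . f C C], [X → . g]
No further items can be added.

CLOSURE = { [A → . X], [X → . f C C], [X → . g] }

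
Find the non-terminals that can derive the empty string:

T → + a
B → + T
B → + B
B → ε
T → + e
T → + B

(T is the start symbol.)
A non-terminal is nullable if it can derive ε (the empty string): either it has an ε-production, or it has a production whose right-hand side consists entirely of nullable non-terminals.

ε-productions: B → ε
So B is immediately nullable.
No further non-terminal can be added: every production for the remaining non-terminals contains a terminal or a non-nullable non-terminal.
Nullable = { 'B' }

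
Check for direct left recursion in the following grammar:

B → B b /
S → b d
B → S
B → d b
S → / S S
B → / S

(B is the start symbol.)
Direct left recursion occurs when N → N α for some non-terminal N (the right-hand side begins with the left-hand side itself).

B → B b /: LEFT RECURSIVE (starts with B)
S → b d: starts with b
B → S: starts with S
B → d b: starts with d
S → / S S: starts with '/'
B → / S: starts with '/'

The grammar has direct left recursion on: B.

Answer: Yes, B is left-recursive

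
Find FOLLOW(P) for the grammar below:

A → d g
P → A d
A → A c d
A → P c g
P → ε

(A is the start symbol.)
{ 'c' }

To compute FOLLOW(P), find every occurrence of P on a right-hand side N → α P β: add FIRST(β) \ {ε}, and if β is empty or nullable also add FOLLOW(N). Iterate to a fixed point.

In A → P c g: P is followed by c g, add FIRST(c g) \ {ε} = { 'c' }

Taking the union: FOLLOW(P) = { 'c' }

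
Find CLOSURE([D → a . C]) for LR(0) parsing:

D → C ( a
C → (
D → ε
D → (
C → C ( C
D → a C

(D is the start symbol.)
Start with: [D → a . C]
  [D → a . C] has the dot before C: add [C → . (], [C → . C ( C]
No further items can be added.

CLOSURE = { [C → . (], [C → . C ( C], [D → a . C] }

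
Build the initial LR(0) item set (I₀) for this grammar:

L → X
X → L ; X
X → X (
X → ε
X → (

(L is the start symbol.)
{ [L → . X], [L' → . L], [X → . (], [X → . L ; X], [X → . X (], [X → .] }

First, augment the grammar with L' → L
I₀ = CLOSURE({ [L' → . L] }):
  [L' → . L] has the dot before L: add [L → . X]
  [L → . X] has the dot before X: add [X → . L ; X], [X → . X (], [X → .], [X → . (]
No further items can be added.

I₀ = { [L → . X], [L' → . L], [X → . (], [X → . L ; X], [X → . X (], [X → .] }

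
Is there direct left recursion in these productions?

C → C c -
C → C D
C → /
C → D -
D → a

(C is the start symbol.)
Yes, C is left-recursive

Direct left recursion occurs when N → N α for some non-terminal N (the right-hand side begins with the left-hand side itself).

C → C c -: LEFT RECURSIVE (starts with C)
C → C D: LEFT RECURSIVE (starts with C)
C → /: starts with '/'
C → D -: starts with D
D → a: starts with a

The grammar has direct left recursion on: C.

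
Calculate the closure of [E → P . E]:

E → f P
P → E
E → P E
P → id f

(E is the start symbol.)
{ [E → . P E], [E → . f P], [E → P . E], [P → . E], [P → . id f] }

To compute CLOSURE, for each item [A → α.Bβ] where B is a non-terminal, add [B → .γ] for all productions B → γ; repeat for the newly added items until nothing changes.

Start with: [E → P . E]
  [E → P . E] has the dot before E: add [E → . f P], [E → . P E]
  [E → . P E] has the dot before P: add [P → . E], [P → . id f]
No further items can be added.

CLOSURE = { [E → . P E], [E → . f P], [E → P . E], [P → . E], [P → . id f] }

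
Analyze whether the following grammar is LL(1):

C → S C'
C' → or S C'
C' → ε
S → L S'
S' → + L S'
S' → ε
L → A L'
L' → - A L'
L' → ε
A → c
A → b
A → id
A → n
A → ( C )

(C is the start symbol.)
A grammar is LL(1) if for each non-terminal N with multiple productions, the predict sets of those productions are pairwise disjoint, where PREDICT(N → α) = (FIRST(α) \ {ε}) ∪ (FOLLOW(N) if α ⇒* ε).

Relevant sets:
  FOLLOW(C') = { $, ')' }
  FOLLOW(S') = { $, ')', 'or' }
  FOLLOW(L') = { $, ')', '+', 'or' }

For C':
  PREDICT(C' → or S C') = { 'or' }
  PREDICT(C' → ε) = { $, ')' }
For S':
  PREDICT(S' → '+' L S') = { '+' }
  PREDICT(S' → ε) = { $, ')', 'or' }
For L':
  PREDICT(L' → '-' A L') = { '-' }
  PREDICT(L' → ε) = { $, ')', '+', 'or' }
For A:
  PREDICT(A → c) = { 'c' }
  PREDICT(A → b) = { 'b' }
  PREDICT(A → id) = { 'id' }
  PREDICT(A → n) = { 'n' }
  PREDICT(A → '(' C ')') = { '(' }
C, S, L have a single production, so nothing to check there.

All predict sets are disjoint. The grammar IS LL(1).

Answer: Yes, the grammar is LL(1).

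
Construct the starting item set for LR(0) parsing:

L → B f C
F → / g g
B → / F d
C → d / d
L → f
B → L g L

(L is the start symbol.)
{ [B → . / F d], [B → . L g L], [L → . B f C], [L → . f], [L' → . L] }

First, augment the grammar with L' → L
I₀ = CLOSURE({ [L' → . L] }):
  [L' → . L] has the dot before L: add [L → . B f C], [L → . f]
  [L → . B f C] has the dot before B: add [B → . / F d], [B → . L g L]
No further items can be added.

I₀ = { [B → . / F d], [B → . L g L], [L → . B f C], [L → . f], [L' → . L] }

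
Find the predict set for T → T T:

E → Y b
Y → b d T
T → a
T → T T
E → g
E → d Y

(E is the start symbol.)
PREDICT(T → T T) = (FIRST(RHS) \ {ε}) ∪ (FOLLOW(T) if ε ∈ FIRST(RHS), i.e. RHS ⇒* ε)
FIRST(T) = { 'a' }
FIRST(T T) = { 'a' }
ε ∉ FIRST(T T), so FOLLOW(T) is not added.
PREDICT(T → T T) = { 'a' }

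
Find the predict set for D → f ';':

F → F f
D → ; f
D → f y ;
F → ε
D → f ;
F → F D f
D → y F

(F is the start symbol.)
PREDICT(D → f ';') = (FIRST(RHS) \ {ε}) ∪ (FOLLOW(D) if ε ∈ FIRST(RHS), i.e. RHS ⇒* ε)
FIRST(f ';') = { 'f' }
ε ∉ FIRST(f ';'), so FOLLOW(D) is not added.
PREDICT(D → f ';') = { 'f' }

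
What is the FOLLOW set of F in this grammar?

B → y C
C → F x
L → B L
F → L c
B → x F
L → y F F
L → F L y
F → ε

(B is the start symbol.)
{ $, 'c', 'x', 'y' }

To compute FOLLOW(F), find every occurrence of F on a right-hand side N → α F β: add FIRST(β) \ {ε}, and if β is empty or nullable also add FOLLOW(N). Iterate to a fixed point.

In C → F x: F is followed by x, add FIRST(x) \ {ε} = { 'x' }
In B → x F: F is at the end, add FOLLOW(B)
In L → y F F: F is followed by F, add FIRST(F) \ {ε} = { 'x', 'y' }
  F is nullable, so also add FOLLOW(L)
In L → y F F: F is at the end, add FOLLOW(L)
In L → F L y: F is followed by L y, add FIRST(L y) \ {ε} = { 'x', 'y' }

The FOLLOW sets referred to above (computed the same way, to a fixed point):
  FOLLOW(B) = { $, 'x', 'y' }
  FOLLOW(L) = { 'c', 'y' }

Taking the union: FOLLOW(F) = { $, 'c', 'x', 'y' }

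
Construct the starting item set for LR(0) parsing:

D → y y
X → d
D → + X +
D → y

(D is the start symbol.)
First, augment the grammar with D' → D
I₀ = CLOSURE({ [D' → . D] }):
  [D' → . D] has the dot before D: add [D → . y y], [D → . + X +], [D → . y]
No further items can be added.

I₀ = { [D → . + X +], [D → . y y], [D → . y], [D' → . D] }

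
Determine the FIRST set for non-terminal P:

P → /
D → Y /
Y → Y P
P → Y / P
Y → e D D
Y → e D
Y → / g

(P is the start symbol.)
{ '/', 'e' }

To compute FIRST(P), examine every production with P on the left-hand side, reading each right-hand side left to right until a non-nullable symbol is reached.

FIRST sets of the other non-terminals involved (by the same procedure, iterated to a fixed point):
  FIRST(Y) = { '/', 'e' }

From P → /:
  - '/' is a terminal: add '/' and stop
From P → Y / P:
  - Y is a non-terminal: add FIRST(Y) \ {ε} = { '/', 'e' }
    Y is not nullable, so stop

Collecting: FIRST(P) = { '/', 'e' }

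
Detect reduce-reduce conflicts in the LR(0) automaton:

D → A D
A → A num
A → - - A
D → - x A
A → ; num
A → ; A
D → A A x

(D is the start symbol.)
No reduce-reduce conflicts

A reduce-reduce conflict occurs when an LR(0) state has two complete items [A → α .] and [B → β .] — both call for a reduction, and with no lookahead the parser cannot choose between them.

Augment with D' → D and build the canonical LR(0) collection (I0 = CLOSURE({[D' → . D]}), then GOTO on every symbol after a dot until no new states appear). It has 16 states:
  I0: { [A → . - - A], [A → . ; A], [A → . ; num], [A → . A num], [D → . - x A], [D → . A A x], [D → . A D], [D' → . D] }  — shift
  I1: { [A → - . - A], [D → - . x A] }  — shift
  I2: { [A → . - - A], [A → . ; A], [A → . ; num], [A → . A num], [A → ; . A], [A → ; . num] }  — shift
  I3: { [A → . - - A], [A → . ; A], [A → . ; num], [A → . A num], [A → A . num], [D → . - x A], [D → . A A x], [D → . A D], [D → A . A x], [D → A . D] }  — shift
  I4: { [D' → D .] }  — accept
  I5: { [A → . - - A], [A → . ; A], [A → . ; num], [A → . A num], [A → A . num], [D → . - x A], [D → . A A x], [D → . A D], [D → A . A x], [D → A . D], [D → A A . x] }  — shift
  I6: { [D → A D .] }  — reduce
  I7: { [A → A num .] }  — reduce
  I8: { [D → A A x .] }  — reduce
  I9: { [A → - . - A] }  — shift
  I10: { [A → ; A .], [A → A . num] }  — shift, reduce
  I11: { [A → ; num .] }  — reduce
  I12: { [A → - - . A], [A → . - - A], [A → . ; A], [A → . ; num], [A → . A num] }  — shift
  I13: { [A → - - A .], [A → A . num] }  — shift, reduce
  I14: { [A → . - - A], [A → . ; A], [A → . ; num], [A → . A num], [D → - x . A] }  — shift
  I15: { [A → A . num], [D → - x A .] }  — shift, reduce

No state contains more than one complete item.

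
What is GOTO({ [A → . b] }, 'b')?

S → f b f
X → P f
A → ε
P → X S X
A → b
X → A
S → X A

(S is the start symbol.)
GOTO(I, 'b') = CLOSURE({ [A → αX.β] : [A → α.Xβ] ∈ I, X = 'b' })

Items with dot before 'b', with the dot advanced:
  [A → . b] → [A → b .]
Closure adds nothing (no advanced item has the dot before a non-terminal).

GOTO = { [A → b .] }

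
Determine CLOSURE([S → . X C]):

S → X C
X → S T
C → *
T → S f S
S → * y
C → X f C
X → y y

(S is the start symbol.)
{ [S → . * y], [S → . X C], [X → . S T], [X → . y y] }

To compute CLOSURE, for each item [A → α.Bβ] where B is a non-terminal, add [B → .γ] for all productions B → γ; repeat for the newly added items until nothing changes.

Start with: [S → . X C]
  [S → . X C] has the dot before X: add [X → . S T], [X → . y y]
  [X → . S T] has the dot before S: add [S → . * y]
No further items can be added.

CLOSURE = { [S → . * y], [S → . X C], [X → . S T], [X → . y y] }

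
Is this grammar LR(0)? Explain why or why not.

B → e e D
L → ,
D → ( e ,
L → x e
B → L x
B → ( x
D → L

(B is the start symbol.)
Augment with B' → B and build the canonical LR(0) collection (I0 = CLOSURE({[B' → . B]}), then GOTO on every symbol after a dot until no new states appear). It has 16 states:
  I0: { [B → . ( x], [B → . L x], [B → . e e D], [B' → . B], [L → . ,], [L → . x e] }  — shift
  I1: { [B → ( . x] }  — shift
  I2: { [L → , .] }  — reduce
  I3: { [B' → B .] }  — accept
  I4: { [B → L . x] }  — shift
  I5: { [B → e . e D] }  — shift
  I6: { [L → x . e] }  — shift
  I7: { [L → x e .] }  — reduce
  I8: { [B → e e . D], [D → . ( e ,], [D → . L], [L → . ,], [L → . x e] }  — shift
  I9: { [D → ( . e ,] }  — shift
  I10: { [B → e e D .] }  — reduce
  I11: { [D → L .] }  — reduce
  I12: { [D → ( e . ,] }  — shift
  I13: { [D → ( e , .] }  — reduce
  I14: { [B → L x .] }  — reduce
  I15: { [B → ( x .] }  — reduce

Every state is either a pure shift/goto state or contains exactly one complete item and nothing to shift — no conflicts. The grammar is LR(0).

Answer: Yes, the grammar is LR(0)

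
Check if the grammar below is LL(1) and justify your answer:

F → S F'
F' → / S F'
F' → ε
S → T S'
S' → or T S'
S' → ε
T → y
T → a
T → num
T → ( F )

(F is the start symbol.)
Relevant sets:
  FOLLOW(F') = { $, ')' }
  FOLLOW(S') = { $, ')', '/' }

For F':
  PREDICT(F' → '/' S F') = { '/' }
  PREDICT(F' → ε) = { $, ')' }
For S':
  PREDICT(S' → or T S') = { 'or' }
  PREDICT(S' → ε) = { $, ')', '/' }
For T:
  PREDICT(T → y) = { 'y' }
  PREDICT(T → a) = { 'a' }
  PREDICT(T → num) = { 'num' }
  PREDICT(T → '(' F ')') = { '(' }
F, S have a single production, so nothing to check there.

All predict sets are disjoint. The grammar IS LL(1).

Answer: Yes, the grammar is LL(1).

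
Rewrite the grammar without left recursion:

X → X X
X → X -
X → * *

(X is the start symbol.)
X → * * X'
X' → X X'
X' → - X'
X' → ε

X is directly left-recursive. The standard transformation for
  A → A α₁ | ... | A α_m | β₁ | ... | β_n
is
  A  → β₁ A' | ... | β_n A'
  A' → α₁ A' | ... | α_m A' | ε

X → * * becomes X → * * X'
X → X X becomes X' → X X'
X → X - becomes X' → - X'
Add X' → ε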